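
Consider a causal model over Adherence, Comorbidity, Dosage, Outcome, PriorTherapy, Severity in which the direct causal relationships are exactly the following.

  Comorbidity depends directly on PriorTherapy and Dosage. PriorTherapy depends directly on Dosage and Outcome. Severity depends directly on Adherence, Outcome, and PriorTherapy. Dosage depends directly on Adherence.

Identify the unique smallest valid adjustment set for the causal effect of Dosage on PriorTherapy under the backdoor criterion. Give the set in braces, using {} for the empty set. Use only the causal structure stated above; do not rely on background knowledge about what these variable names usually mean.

Variables eligible for adjustment (non-descendants of Dosage, excluding Dosage and PriorTherapy): {Adherence, Outcome}.
Backdoor paths from Dosage to PriorTherapy:
  P1: Dosage <- Adherence -> Severity <- Outcome -> PriorTherapy
  P2: Dosage <- Adherence -> Severity <- PriorTherapy
Each backdoor path contains an unconditioned collider, so every path is already blocked with the empty conditioning set:
  P1: blocked at collider Severity (neither it nor any descendant is in the conditioning set).
  P2: blocked at collider Severity (neither it nor any descendant is in the conditioning set).
The empty set is therefore the unique smallest valid set.

{}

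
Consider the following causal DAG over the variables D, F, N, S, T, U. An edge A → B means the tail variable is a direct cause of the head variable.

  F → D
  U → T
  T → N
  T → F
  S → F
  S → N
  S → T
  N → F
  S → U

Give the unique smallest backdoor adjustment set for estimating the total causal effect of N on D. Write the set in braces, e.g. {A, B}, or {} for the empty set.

Variables eligible for adjustment (non-descendants of N, excluding N and D): {S, T, U}.
Backdoor paths from N to D:
  P1: N <- S -> U -> T -> F -> D
  P2: N <- S -> T -> F -> D
  P3: N <- S -> F -> D
  P4: N <- T <- S -> F -> D
  P5: N <- T <- U <- S -> F -> D
  P6: N <- T -> F -> D
The empty set is not sufficient: P1 (N <- S -> U -> T -> F -> D) has no collider blocking it and no conditioned non-collider, so it is open.
Try {S, T}:
  P1: blocked at fork node S ∈ conditioning set.
  P2: blocked at fork node S ∈ conditioning set.
  P3: blocked at fork node S ∈ conditioning set.
  P4: blocked at chain node T ∈ conditioning set.
  P5: blocked at chain node T ∈ conditioning set.
  P6: blocked at fork node T ∈ conditioning set.
{S, T} contains no descendant of N and blocks every backdoor path.
Every element of {S, T} is needed (dropping S leaves P3 open; dropping T leaves P6 open), so no proper subset is valid.
Among all size-2 subsets of the eligible variables, only {S, T} blocks every backdoor path, so it is the unique smallest valid adjustment set.

{S, T}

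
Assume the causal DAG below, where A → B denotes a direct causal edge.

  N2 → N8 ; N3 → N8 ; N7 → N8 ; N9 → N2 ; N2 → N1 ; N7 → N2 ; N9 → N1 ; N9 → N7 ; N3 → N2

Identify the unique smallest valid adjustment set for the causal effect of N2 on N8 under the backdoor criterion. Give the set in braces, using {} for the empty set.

Variables eligible for adjustment (non-descendants of N2, excluding N2 and N8): {N3, N7, N9}.
Backdoor paths from N2 to N8:
  P1: N2 <- N3 -> N8
  P2: N2 <- N9 -> N7 -> N8
  P3: N2 <- N7 -> N8
The empty set is not sufficient: P1 (N2 <- N3 -> N8) has no collider blocking it and no conditioned non-collider, so it is open.
Try {N3, N7}:
  P1: blocked at fork node N3 ∈ conditioning set.
  P2: blocked at chain node N7 ∈ conditioning set.
  P3: blocked at fork node N7 ∈ conditioning set.
{N3, N7} contains no descendant of N2 and blocks every backdoor path.
Every element of {N3, N7} is needed (dropping N3 leaves P1 open; dropping N7 leaves P2 open), so no proper subset is valid.
Among all size-2 subsets of the eligible variables, only {N3, N7} blocks every backdoor path, so it is the unique smallest valid adjustment set.

{N3, N7}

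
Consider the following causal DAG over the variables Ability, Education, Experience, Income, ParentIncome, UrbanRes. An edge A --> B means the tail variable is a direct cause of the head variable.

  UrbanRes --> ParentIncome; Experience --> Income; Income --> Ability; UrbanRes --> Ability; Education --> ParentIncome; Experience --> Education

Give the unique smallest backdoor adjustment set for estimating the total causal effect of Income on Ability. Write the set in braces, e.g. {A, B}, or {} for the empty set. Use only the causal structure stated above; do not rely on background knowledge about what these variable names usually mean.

Variables eligible for adjustment (non-descendants of Income, excluding Income and Ability): {Education, Experience, ParentIncome, UrbanRes}.
Backdoor paths from Income to Ability:
  P1: Income <- Experience -> Education -> ParentIncome <- UrbanRes -> Ability
Each backdoor path contains an unconditioned collider, so every path is already blocked with the empty conditioning set:
  P1: blocked at collider ParentIncome (neither it nor any descendant is in the conditioning set).
The empty set is therefore the unique smallest valid set.

{}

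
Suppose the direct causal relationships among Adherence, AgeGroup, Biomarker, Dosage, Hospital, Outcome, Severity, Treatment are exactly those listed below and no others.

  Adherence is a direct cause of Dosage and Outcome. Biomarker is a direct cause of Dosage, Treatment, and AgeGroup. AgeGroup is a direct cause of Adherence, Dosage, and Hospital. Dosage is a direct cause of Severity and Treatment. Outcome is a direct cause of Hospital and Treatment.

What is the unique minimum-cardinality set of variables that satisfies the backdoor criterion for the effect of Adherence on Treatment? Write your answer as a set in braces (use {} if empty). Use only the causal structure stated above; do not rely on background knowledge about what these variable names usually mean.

{AgeGroup}

Variables eligible for adjustment (non-descendants of Adherence, excluding Adherence and Treatment): {AgeGroup, Biomarker}.
Backdoor paths from Adherence to Treatment:
  P1: Adherence <- AgeGroup <- Biomarker -> Dosage -> Treatment
  P2: Adherence <- AgeGroup <- Biomarker -> Treatment
  P3: Adherence <- AgeGroup -> Dosage <- Biomarker -> Treatment
  P4: Adherence <- AgeGroup -> Dosage -> Treatment
  P5: Adherence <- AgeGroup -> Hospital <- Outcome -> Treatment
The empty set is not sufficient: P1 (Adherence <- AgeGroup <- Biomarker -> Dosage -> Treatment) has no collider blocking it and no conditioned non-collider, so it is open.
Try {AgeGroup}:
  P1: blocked at chain node AgeGroup ∈ conditioning set.
  P2: blocked at chain node AgeGroup ∈ conditioning set.
  P3: blocked at fork node AgeGroup ∈ conditioning set.
  P4: blocked at fork node AgeGroup ∈ conditioning set.
  P5: blocked at fork node AgeGroup ∈ conditioning set.
{AgeGroup} contains no descendant of Adherence and blocks every backdoor path.
No other singleton works — e.g. {Biomarker} leaves P4 open — so {AgeGroup} is the unique smallest valid adjustment set.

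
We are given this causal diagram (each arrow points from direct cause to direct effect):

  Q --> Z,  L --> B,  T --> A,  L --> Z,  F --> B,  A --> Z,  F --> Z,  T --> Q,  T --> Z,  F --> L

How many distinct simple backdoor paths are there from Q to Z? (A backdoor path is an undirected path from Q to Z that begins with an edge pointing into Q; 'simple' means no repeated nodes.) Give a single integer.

A backdoor path from Q to Z is any simple undirected path whose first edge points into Q (i.e. leaves Q via a parent).
Parents of Q: {T}.
Enumerating:
  P1: Q <- T -> A -> Z
  P2: Q <- T -> Z
That exhausts the simple backdoor paths. Count: 2.

2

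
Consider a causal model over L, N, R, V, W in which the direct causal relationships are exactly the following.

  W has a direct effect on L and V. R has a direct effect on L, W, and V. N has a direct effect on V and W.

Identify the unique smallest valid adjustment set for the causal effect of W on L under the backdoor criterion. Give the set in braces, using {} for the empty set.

{R}

Variables eligible for adjustment (non-descendants of W, excluding W and L): {N, R}.
Backdoor paths from W to L:
  P1: W <- N -> V <- R -> L
  P2: W <- R -> L
The empty set is not sufficient: P2 (W <- R -> L) has no collider blocking it and no conditioned non-collider, so it is open.
Try {R}:
  P1: blocked at collider V (neither it nor any descendant is in the conditioning set).
  P2: blocked at fork node R ∈ conditioning set.
{R} contains no descendant of W and blocks every backdoor path.
No other singleton works — e.g. {N} leaves P2 open — so {R} is the unique smallest valid adjustment set.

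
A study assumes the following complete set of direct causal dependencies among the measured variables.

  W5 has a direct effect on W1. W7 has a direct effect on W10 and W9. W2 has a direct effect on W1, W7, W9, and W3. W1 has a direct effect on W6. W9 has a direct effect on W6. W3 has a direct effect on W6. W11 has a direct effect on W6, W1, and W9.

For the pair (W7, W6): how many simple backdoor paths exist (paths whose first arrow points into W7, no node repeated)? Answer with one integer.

A backdoor path from W7 to W6 is any simple undirected path whose first edge points into W7 (i.e. leaves W7 via a parent).
Parents of W7: {W2}.
Enumerating:
  P1: W7 <- W2 -> W3 -> W6
  P2: W7 <- W2 -> W1 <- W11 -> W9 -> W6
  P3: W7 <- W2 -> W1 <- W11 -> W6
  P4: W7 <- W2 -> W1 -> W6
  P5: W7 <- W2 -> W9 <- W11 -> W1 -> W6
  P6: W7 <- W2 -> W9 <- W11 -> W6
  P7: W7 <- W2 -> W9 -> W6
That exhausts the simple backdoor paths. Count: 7.

7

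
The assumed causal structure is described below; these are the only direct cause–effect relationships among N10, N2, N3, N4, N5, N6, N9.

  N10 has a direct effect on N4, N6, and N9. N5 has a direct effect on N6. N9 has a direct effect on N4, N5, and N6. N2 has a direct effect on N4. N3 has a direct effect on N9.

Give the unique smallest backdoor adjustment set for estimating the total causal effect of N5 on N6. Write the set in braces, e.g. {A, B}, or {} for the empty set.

{N9}

Variables eligible for adjustment (non-descendants of N5, excluding N5 and N6): {N10, N2, N3, N4, N9}.
Backdoor paths from N5 to N6:
  P1: N5 <- N9 <- N10 -> N6
  P2: N5 <- N9 -> N4 <- N10 -> N6
  P3: N5 <- N9 -> N6
The empty set is not sufficient: P1 (N5 <- N9 <- N10 -> N6) has no collider blocking it and no conditioned non-collider, so it is open.
Try {N9}:
  P1: blocked at chain node N9 ∈ conditioning set.
  P2: blocked at fork node N9 ∈ conditioning set.
  P3: blocked at fork node N9 ∈ conditioning set.
{N9} contains no descendant of N5 and blocks every backdoor path.
No other singleton works — e.g. {N10} leaves P3 open — so {N9} is the unique smallest valid adjustment set.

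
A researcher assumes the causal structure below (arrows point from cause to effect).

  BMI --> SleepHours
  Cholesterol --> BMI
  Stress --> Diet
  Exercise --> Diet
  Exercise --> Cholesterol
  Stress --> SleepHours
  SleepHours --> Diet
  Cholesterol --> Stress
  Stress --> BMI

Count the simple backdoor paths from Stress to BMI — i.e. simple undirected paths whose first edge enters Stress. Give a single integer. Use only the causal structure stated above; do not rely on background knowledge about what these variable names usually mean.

2

A backdoor path from Stress to BMI is any simple undirected path whose first edge points into Stress (i.e. leaves Stress via a parent).
Parents of Stress: {Cholesterol}.
Enumerating:
  P1: Stress <- Cholesterol <- Exercise -> Diet <- SleepHours <- BMI
  P2: Stress <- Cholesterol -> BMI
That exhausts the simple backdoor paths. Count: 2.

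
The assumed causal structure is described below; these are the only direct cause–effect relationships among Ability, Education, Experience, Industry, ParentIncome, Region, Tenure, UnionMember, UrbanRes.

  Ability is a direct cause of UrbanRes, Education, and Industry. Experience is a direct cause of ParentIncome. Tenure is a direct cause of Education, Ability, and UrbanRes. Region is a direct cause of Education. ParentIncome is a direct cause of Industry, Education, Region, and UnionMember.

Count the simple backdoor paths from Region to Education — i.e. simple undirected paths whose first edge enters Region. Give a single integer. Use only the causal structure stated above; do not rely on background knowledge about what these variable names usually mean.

A backdoor path from Region to Education is any simple undirected path whose first edge points into Region (i.e. leaves Region via a parent).
Parents of Region: {ParentIncome}.
Enumerating:
  P1: Region <- ParentIncome -> Industry <- Ability <- Tenure -> Education
  P2: Region <- ParentIncome -> Industry <- Ability -> UrbanRes <- Tenure -> Education
  P3: Region <- ParentIncome -> Industry <- Ability -> Education
  P4: Region <- ParentIncome -> Education
That exhausts the simple backdoor paths. Count: 4.

4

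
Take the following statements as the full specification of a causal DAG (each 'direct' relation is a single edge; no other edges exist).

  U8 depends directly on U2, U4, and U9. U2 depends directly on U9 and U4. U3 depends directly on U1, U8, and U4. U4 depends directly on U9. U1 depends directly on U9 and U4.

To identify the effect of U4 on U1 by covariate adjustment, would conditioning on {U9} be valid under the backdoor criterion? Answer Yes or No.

Yes

Backdoor paths from U4 to U1 (paths whose first edge points into U4):
  P1: U4 <- U9 -> U2 -> U8 -> U3 <- U1
  P2: U4 <- U9 -> U8 -> U3 <- U1
  P3: U4 <- U9 -> U1
Condition 1 (no descendant of U4 in the set): holds — descendants of U4 are {U1, U2, U3, U8}; none are in {U9}.
Condition 2 (every backdoor path blocked by {U9}):
  P1: blocked at fork node U9 ∈ conditioning set.
  P2: blocked at fork node U9 ∈ conditioning set.
  P3: blocked at fork node U9 ∈ conditioning set.
{U9} satisfies the backdoor criterion.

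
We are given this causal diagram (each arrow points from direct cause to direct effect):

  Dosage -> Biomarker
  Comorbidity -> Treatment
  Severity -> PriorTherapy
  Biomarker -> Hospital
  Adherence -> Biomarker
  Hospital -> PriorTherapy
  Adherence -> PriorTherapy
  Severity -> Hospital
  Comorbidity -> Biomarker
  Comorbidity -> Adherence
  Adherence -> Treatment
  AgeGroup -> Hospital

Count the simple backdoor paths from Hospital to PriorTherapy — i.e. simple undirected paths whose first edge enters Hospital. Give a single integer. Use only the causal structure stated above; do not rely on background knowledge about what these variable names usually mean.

A backdoor path from Hospital to PriorTherapy is any simple undirected path whose first edge points into Hospital (i.e. leaves Hospital via a parent).
Parents of Hospital: {AgeGroup, Biomarker, Severity}.
Enumerating:
  P1: Hospital <- Severity -> PriorTherapy
  P2: Hospital <- Biomarker <- Comorbidity -> Adherence -> PriorTherapy
  P3: Hospital <- Biomarker <- Comorbidity -> Treatment <- Adherence -> PriorTherapy
  P4: Hospital <- Biomarker <- Adherence -> PriorTherapy
That exhausts the simple backdoor paths. Count: 4.

4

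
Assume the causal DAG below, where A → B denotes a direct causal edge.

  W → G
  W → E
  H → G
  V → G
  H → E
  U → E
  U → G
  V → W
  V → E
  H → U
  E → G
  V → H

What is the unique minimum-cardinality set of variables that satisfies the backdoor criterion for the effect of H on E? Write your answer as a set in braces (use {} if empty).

Variables eligible for adjustment (non-descendants of H, excluding H and E): {V, W}.
Backdoor paths from H to E:
  P1: H <- V -> W -> E
  P2: H <- V -> W -> G <- U -> E
  P3: H <- V -> W -> G <- E
  P4: H <- V -> E
  P5: H <- V -> G <- W -> E
  P6: H <- V -> G <- U -> E
  P7: H <- V -> G <- E
The empty set is not sufficient: P1 (H <- V -> W -> E) has no collider blocking it and no conditioned non-collider, so it is open.
Try {V}:
  P1: blocked at fork node V ∈ conditioning set.
  P2: blocked at fork node V ∈ conditioning set.
  P3: blocked at fork node V ∈ conditioning set.
  P4: blocked at fork node V ∈ conditioning set.
  P5: blocked at fork node V ∈ conditioning set.
  P6: blocked at fork node V ∈ conditioning set.
  P7: blocked at fork node V ∈ conditioning set.
{V} contains no descendant of H and blocks every backdoor path.
No other singleton works — e.g. {W} leaves P4 open — so {V} is the unique smallest valid adjustment set.

{V}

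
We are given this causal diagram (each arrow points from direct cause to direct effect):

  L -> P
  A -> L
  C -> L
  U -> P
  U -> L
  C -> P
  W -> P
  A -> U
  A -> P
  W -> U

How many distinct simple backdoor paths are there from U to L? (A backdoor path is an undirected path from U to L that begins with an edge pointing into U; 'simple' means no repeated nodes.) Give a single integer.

A backdoor path from U to L is any simple undirected path whose first edge points into U (i.e. leaves U via a parent).
Parents of U: {A, W}.
Enumerating:
  P1: U <- A -> L
  P2: U <- A -> P <- C -> L
  P3: U <- A -> P <- L
  P4: U <- W -> P <- A -> L
  P5: U <- W -> P <- C -> L
  P6: U <- W -> P <- L
That exhausts the simple backdoor paths. Count: 6.

6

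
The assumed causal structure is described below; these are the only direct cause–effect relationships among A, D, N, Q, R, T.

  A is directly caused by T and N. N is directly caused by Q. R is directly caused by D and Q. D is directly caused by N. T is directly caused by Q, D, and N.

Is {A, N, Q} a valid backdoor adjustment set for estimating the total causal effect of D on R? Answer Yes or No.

Backdoor paths from D to R (paths whose first edge points into D):
  P1: D <- N <- Q -> R
  P2: D <- N -> T <- Q -> R
  P3: D <- N -> A <- T <- Q -> R
Condition 1 (no descendant of D in the set): FAILS — A is a descendant of D.
Condition 2 (every backdoor path blocked by {A, N, Q}):
  P1: blocked at chain node N ∈ conditioning set.
  P2: blocked at fork node N ∈ conditioning set.
  P3: blocked at fork node N ∈ conditioning set.
{A, N, Q} does not satisfy the backdoor criterion.

No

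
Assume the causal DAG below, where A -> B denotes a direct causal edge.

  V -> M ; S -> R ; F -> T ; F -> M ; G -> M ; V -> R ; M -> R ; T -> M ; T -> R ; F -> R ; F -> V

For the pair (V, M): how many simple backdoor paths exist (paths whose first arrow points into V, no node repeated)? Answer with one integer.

5

A backdoor path from V to M is any simple undirected path whose first edge points into V (i.e. leaves V via a parent).
Parents of V: {F}.
Enumerating:
  P1: V <- F -> T -> M
  P2: V <- F -> T -> R <- M
  P3: V <- F -> M
  P4: V <- F -> R <- T -> M
  P5: V <- F -> R <- M
That exhausts the simple backdoor paths. Count: 5.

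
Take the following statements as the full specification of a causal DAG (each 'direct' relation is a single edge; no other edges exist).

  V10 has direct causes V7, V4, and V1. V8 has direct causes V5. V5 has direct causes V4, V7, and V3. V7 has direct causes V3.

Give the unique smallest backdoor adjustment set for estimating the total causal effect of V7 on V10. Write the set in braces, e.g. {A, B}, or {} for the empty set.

Variables eligible for adjustment (non-descendants of V7, excluding V7 and V10): {V1, V3, V4}.
Backdoor paths from V7 to V10:
  P1: V7 <- V3 -> V5 <- V4 -> V10
Each backdoor path contains an unconditioned collider, so every path is already blocked with the empty conditioning set:
  P1: blocked at collider V5 (neither it nor any descendant is in the conditioning set).
The empty set is therefore the unique smallest valid set.

{}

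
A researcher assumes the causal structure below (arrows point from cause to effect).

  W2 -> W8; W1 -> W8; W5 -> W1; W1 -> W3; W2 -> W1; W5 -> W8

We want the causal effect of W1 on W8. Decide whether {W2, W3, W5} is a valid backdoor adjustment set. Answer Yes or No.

Backdoor paths from W1 to W8 (paths whose first edge points into W1):
  P1: W1 <- W5 -> W8
  P2: W1 <- W2 -> W8
Condition 1 (no descendant of W1 in the set): FAILS — W3 is a descendant of W1.
Condition 2 (every backdoor path blocked by {W2, W3, W5}):
  P1: blocked at fork node W5 ∈ conditioning set.
  P2: blocked at fork node W2 ∈ conditioning set.
{W2, W3, W5} does not satisfy the backdoor criterion.

No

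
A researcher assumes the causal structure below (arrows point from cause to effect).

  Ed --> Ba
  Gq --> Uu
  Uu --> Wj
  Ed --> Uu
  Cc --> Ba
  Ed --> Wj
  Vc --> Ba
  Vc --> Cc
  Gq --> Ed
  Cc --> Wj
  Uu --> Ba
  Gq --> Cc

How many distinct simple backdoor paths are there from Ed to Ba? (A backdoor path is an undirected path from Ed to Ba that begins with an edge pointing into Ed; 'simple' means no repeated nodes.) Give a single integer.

6

A backdoor path from Ed to Ba is any simple undirected path whose first edge points into Ed (i.e. leaves Ed via a parent).
Parents of Ed: {Gq}.
Enumerating:
  P1: Ed <- Gq -> Cc <- Vc -> Ba
  P2: Ed <- Gq -> Cc -> Wj <- Uu -> Ba
  P3: Ed <- Gq -> Cc -> Ba
  P4: Ed <- Gq -> Uu -> Wj <- Cc <- Vc -> Ba
  P5: Ed <- Gq -> Uu -> Wj <- Cc -> Ba
  P6: Ed <- Gq -> Uu -> Ba
That exhausts the simple backdoor paths. Count: 6.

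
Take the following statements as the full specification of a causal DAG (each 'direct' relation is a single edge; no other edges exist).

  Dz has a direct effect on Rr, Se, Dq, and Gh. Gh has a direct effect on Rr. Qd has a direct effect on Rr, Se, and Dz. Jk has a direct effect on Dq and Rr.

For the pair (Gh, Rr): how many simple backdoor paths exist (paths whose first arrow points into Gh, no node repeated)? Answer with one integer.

A backdoor path from Gh to Rr is any simple undirected path whose first edge points into Gh (i.e. leaves Gh via a parent).
Parents of Gh: {Dz}.
Enumerating:
  P1: Gh <- Dz <- Qd -> Rr
  P2: Gh <- Dz -> Rr
  P3: Gh <- Dz -> Dq <- Jk -> Rr
  P4: Gh <- Dz -> Se <- Qd -> Rr
That exhausts the simple backdoor paths. Count: 4.

4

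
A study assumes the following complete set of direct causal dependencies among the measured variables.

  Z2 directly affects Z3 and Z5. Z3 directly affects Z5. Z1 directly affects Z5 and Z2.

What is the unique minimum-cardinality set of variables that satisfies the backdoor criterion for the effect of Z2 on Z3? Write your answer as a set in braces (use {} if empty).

Variables eligible for adjustment (non-descendants of Z2, excluding Z2 and Z3): {Z1}.
Backdoor paths from Z2 to Z3:
  P1: Z2 <- Z1 -> Z5 <- Z3
Each backdoor path contains an unconditioned collider, so every path is already blocked with the empty conditioning set:
  P1: blocked at collider Z5 (neither it nor any descendant is in the conditioning set).
The empty set is therefore the unique smallest valid set.

{}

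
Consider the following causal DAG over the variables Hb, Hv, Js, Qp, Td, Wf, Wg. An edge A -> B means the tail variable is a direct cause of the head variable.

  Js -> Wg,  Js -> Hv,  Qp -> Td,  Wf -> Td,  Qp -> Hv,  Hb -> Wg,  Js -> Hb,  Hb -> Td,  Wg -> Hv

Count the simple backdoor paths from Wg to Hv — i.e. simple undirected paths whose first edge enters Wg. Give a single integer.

A backdoor path from Wg to Hv is any simple undirected path whose first edge points into Wg (i.e. leaves Wg via a parent).
Parents of Wg: {Hb, Js}.
Enumerating:
  P1: Wg <- Js -> Hb -> Td <- Qp -> Hv
  P2: Wg <- Js -> Hv
  P3: Wg <- Hb <- Js -> Hv
  P4: Wg <- Hb -> Td <- Qp -> Hv
That exhausts the simple backdoor paths. Count: 4.

4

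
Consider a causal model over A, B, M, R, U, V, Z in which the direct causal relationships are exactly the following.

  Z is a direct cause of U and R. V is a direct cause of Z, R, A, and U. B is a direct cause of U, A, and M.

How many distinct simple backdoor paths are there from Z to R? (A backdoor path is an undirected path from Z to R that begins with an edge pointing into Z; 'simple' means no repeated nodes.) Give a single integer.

1

A backdoor path from Z to R is any simple undirected path whose first edge points into Z (i.e. leaves Z via a parent).
Parents of Z: {V}.
Enumerating:
  P1: Z <- V -> R
That exhausts the simple backdoor paths. Count: 1.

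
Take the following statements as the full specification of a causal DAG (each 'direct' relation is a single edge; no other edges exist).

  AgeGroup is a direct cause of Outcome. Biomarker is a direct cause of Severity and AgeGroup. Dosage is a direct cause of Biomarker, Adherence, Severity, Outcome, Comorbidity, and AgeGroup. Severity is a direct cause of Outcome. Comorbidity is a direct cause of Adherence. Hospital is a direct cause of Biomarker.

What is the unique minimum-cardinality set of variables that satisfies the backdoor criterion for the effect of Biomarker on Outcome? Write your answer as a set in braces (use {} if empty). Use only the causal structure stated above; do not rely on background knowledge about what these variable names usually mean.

Variables eligible for adjustment (non-descendants of Biomarker, excluding Biomarker and Outcome): {Adherence, Comorbidity, Dosage, Hospital}.
Backdoor paths from Biomarker to Outcome:
  P1: Biomarker <- Dosage -> Severity -> Outcome
  P2: Biomarker <- Dosage -> AgeGroup -> Outcome
  P3: Biomarker <- Dosage -> Outcome
The empty set is not sufficient: P1 (Biomarker <- Dosage -> Severity -> Outcome) has no collider blocking it and no conditioned non-collider, so it is open.
Try {Dosage}:
  P1: blocked at fork node Dosage ∈ conditioning set.
  P2: blocked at fork node Dosage ∈ conditioning set.
  P3: blocked at fork node Dosage ∈ conditioning set.
{Dosage} contains no descendant of Biomarker and blocks every backdoor path.
No other singleton works — e.g. {Hospital} leaves P1 open — so {Dosage} is the unique smallest valid adjustment set.

{Dosage}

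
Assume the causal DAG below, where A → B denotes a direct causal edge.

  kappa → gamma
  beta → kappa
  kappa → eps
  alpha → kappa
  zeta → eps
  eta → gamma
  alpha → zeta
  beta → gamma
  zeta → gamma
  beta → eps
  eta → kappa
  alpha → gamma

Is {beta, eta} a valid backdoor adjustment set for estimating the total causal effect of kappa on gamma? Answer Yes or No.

No

Backdoor paths from kappa to gamma (paths whose first edge points into kappa):
  P1: kappa <- eta -> gamma
  P2: kappa <- beta -> gamma
  P3: kappa <- beta -> eps <- zeta <- alpha -> gamma
  P4: kappa <- beta -> eps <- zeta -> gamma
  P5: kappa <- alpha -> zeta -> gamma
  P6: kappa <- alpha -> zeta -> eps <- beta -> gamma
  P7: kappa <- alpha -> gamma
Condition 1 (no descendant of kappa in the set): holds — descendants of kappa are {eps, gamma}; none are in {beta, eta}.
Condition 2 (every backdoor path blocked by {beta, eta}):
  P1: blocked at fork node eta ∈ conditioning set.
  P2: blocked at fork node beta ∈ conditioning set.
  P3: blocked at fork node beta ∈ conditioning set.
  P4: blocked at fork node beta ∈ conditioning set.
  P5: open — no interior node is in the conditioning set.
  P6: blocked at collider eps (neither it nor any descendant is in the conditioning set).
  P7: open — no interior node is in the conditioning set.
{beta, eta} does not satisfy the backdoor criterion.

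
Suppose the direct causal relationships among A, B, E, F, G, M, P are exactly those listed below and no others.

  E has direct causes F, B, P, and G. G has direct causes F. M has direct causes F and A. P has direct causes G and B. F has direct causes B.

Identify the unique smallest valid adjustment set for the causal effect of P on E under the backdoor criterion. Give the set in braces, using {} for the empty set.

{B, G}

Variables eligible for adjustment (non-descendants of P, excluding P and E): {A, B, F, G, M}.
Backdoor paths from P to E:
  P1: P <- B -> F -> G -> E
  P2: P <- B -> F -> E
  P3: P <- B -> E
  P4: P <- G <- F <- B -> E
  P5: P <- G <- F -> E
  P6: P <- G -> E
The empty set is not sufficient: P1 (P <- B -> F -> G -> E) has no collider blocking it and no conditioned non-collider, so it is open.
Try {B, G}:
  P1: blocked at fork node B ∈ conditioning set.
  P2: blocked at fork node B ∈ conditioning set.
  P3: blocked at fork node B ∈ conditioning set.
  P4: blocked at chain node G ∈ conditioning set.
  P5: blocked at chain node G ∈ conditioning set.
  P6: blocked at fork node G ∈ conditioning set.
{B, G} contains no descendant of P and blocks every backdoor path.
Every element of {B, G} is needed (dropping B leaves P2 open; dropping G leaves P5 open), so no proper subset is valid.
Among all size-2 subsets of the eligible variables, only {B, G} blocks every backdoor path, so it is the unique smallest valid adjustment set.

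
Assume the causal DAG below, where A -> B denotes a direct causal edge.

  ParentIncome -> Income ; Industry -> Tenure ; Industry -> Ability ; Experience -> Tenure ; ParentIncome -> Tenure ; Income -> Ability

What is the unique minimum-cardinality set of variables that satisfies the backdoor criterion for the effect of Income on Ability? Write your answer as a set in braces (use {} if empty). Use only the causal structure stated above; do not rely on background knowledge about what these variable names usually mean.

Variables eligible for adjustment (non-descendants of Income, excluding Income and Ability): {Experience, Industry, ParentIncome, Tenure}.
Backdoor paths from Income to Ability:
  P1: Income <- ParentIncome -> Tenure <- Industry -> Ability
Each backdoor path contains an unconditioned collider, so every path is already blocked with the empty conditioning set:
  P1: blocked at collider Tenure (neither it nor any descendant is in the conditioning set).
The empty set is therefore the unique smallest valid set.

{}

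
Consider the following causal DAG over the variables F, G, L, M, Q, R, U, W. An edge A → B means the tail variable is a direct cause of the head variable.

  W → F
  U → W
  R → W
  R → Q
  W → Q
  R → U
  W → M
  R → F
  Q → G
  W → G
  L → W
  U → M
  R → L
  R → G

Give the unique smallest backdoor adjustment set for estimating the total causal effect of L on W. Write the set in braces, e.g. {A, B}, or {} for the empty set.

Variables eligible for adjustment (non-descendants of L, excluding L and W): {R, U}.
Backdoor paths from L to W:
  P1: L <- R -> U -> W
  P2: L <- R -> U -> M <- W
  P3: L <- R -> W
  P4: L <- R -> F <- W
  P5: L <- R -> Q <- W
  P6: L <- R -> Q -> G <- W
  P7: L <- R -> G <- W
  P8: L <- R -> G <- Q <- W
The empty set is not sufficient: P1 (L <- R -> U -> W) has no collider blocking it and no conditioned non-collider, so it is open.
Try {R}:
  P1: blocked at fork node R ∈ conditioning set.
  P2: blocked at fork node R ∈ conditioning set.
  P3: blocked at fork node R ∈ conditioning set.
  P4: blocked at fork node R ∈ conditioning set.
  P5: blocked at fork node R ∈ conditioning set.
  P6: blocked at fork node R ∈ conditioning set.
  P7: blocked at fork node R ∈ conditioning set.
  P8: blocked at fork node R ∈ conditioning set.
{R} contains no descendant of L and blocks every backdoor path.
No other singleton works — e.g. {U} leaves P3 open — so {R} is the unique smallest valid adjustment set.

{R}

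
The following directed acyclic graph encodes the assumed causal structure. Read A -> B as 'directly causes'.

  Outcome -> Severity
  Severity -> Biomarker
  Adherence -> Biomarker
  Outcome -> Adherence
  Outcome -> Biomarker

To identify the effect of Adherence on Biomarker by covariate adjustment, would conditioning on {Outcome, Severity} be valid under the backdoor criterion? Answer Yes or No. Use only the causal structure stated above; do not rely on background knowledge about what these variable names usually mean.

Yes

Backdoor paths from Adherence to Biomarker (paths whose first edge points into Adherence):
  P1: Adherence <- Outcome -> Severity -> Biomarker
  P2: Adherence <- Outcome -> Biomarker
Condition 1 (no descendant of Adherence in the set): holds — descendants of Adherence are {Biomarker}; none are in {Outcome, Severity}.
Condition 2 (every backdoor path blocked by {Outcome, Severity}):
  P1: blocked at fork node Outcome ∈ conditioning set.
  P2: blocked at fork node Outcome ∈ conditioning set.
{Outcome, Severity} satisfies the backdoor criterion.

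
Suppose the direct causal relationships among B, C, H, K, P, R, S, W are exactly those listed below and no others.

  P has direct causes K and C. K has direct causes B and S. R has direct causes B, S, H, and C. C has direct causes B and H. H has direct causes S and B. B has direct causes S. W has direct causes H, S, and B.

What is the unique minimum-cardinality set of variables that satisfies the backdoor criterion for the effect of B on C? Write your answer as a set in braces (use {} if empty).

Variables eligible for adjustment (non-descendants of B, excluding B and C): {S}.
Backdoor paths from B to C:
  P1: B <- S -> K -> P <- C
  P2: B <- S -> H -> C
  P3: B <- S -> H -> R <- C
  P4: B <- S -> R <- H -> C
  P5: B <- S -> R <- C
  P6: B <- S -> W <- H -> C
  P7: B <- S -> W <- H -> R <- C
The empty set is not sufficient: P2 (B <- S -> H -> C) has no collider blocking it and no conditioned non-collider, so it is open.
Try {S}:
  P1: blocked at fork node S ∈ conditioning set.
  P2: blocked at fork node S ∈ conditioning set.
  P3: blocked at fork node S ∈ conditioning set.
  P4: blocked at fork node S ∈ conditioning set.
  P5: blocked at fork node S ∈ conditioning set.
  P6: blocked at fork node S ∈ conditioning set.
  P7: blocked at fork node S ∈ conditioning set.
{S} contains no descendant of B and blocks every backdoor path.
{S} is the unique smallest valid adjustment set.

{S}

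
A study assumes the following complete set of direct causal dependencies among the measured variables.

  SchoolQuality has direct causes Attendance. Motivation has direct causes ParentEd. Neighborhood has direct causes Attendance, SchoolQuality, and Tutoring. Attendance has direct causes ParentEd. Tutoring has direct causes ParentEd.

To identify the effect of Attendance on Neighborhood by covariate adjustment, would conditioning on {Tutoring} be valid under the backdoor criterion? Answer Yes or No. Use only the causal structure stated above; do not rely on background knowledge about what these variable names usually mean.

Backdoor paths from Attendance to Neighborhood (paths whose first edge points into Attendance):
  P1: Attendance <- ParentEd -> Tutoring -> Neighborhood
Condition 1 (no descendant of Attendance in the set): holds — descendants of Attendance are {Neighborhood, SchoolQuality}; none are in {Tutoring}.
Condition 2 (every backdoor path blocked by {Tutoring}):
  P1: blocked at chain node Tutoring ∈ conditioning set.
{Tutoring} satisfies the backdoor criterion.

Yes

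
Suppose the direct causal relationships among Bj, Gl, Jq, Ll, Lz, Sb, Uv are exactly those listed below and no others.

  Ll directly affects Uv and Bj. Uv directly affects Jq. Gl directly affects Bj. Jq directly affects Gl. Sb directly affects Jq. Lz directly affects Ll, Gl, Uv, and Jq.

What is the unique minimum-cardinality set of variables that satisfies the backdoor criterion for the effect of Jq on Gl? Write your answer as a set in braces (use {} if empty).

Variables eligible for adjustment (non-descendants of Jq, excluding Jq and Gl): {Ll, Lz, Sb, Uv}.
Backdoor paths from Jq to Gl:
  P1: Jq <- Lz -> Ll -> Bj <- Gl
  P2: Jq <- Lz -> Uv <- Ll -> Bj <- Gl
  P3: Jq <- Lz -> Gl
  P4: Jq <- Uv <- Lz -> Ll -> Bj <- Gl
  P5: Jq <- Uv <- Lz -> Gl
  P6: Jq <- Uv <- Ll <- Lz -> Gl
  P7: Jq <- Uv <- Ll -> Bj <- Gl
The empty set is not sufficient: P3 (Jq <- Lz -> Gl) has no collider blocking it and no conditioned non-collider, so it is open.
Try {Lz}:
  P1: blocked at fork node Lz ∈ conditioning set.
  P2: blocked at fork node Lz ∈ conditioning set.
  P3: blocked at fork node Lz ∈ conditioning set.
  P4: blocked at fork node Lz ∈ conditioning set.
  P5: blocked at fork node Lz ∈ conditioning set.
  P6: blocked at fork node Lz ∈ conditioning set.
  P7: blocked at collider Bj (neither it nor any descendant is in the conditioning set).
{Lz} contains no descendant of Jq and blocks every backdoor path.
No other singleton works — e.g. {Sb} leaves P3 open — so {Lz} is the unique smallest valid adjustment set.

{Lz}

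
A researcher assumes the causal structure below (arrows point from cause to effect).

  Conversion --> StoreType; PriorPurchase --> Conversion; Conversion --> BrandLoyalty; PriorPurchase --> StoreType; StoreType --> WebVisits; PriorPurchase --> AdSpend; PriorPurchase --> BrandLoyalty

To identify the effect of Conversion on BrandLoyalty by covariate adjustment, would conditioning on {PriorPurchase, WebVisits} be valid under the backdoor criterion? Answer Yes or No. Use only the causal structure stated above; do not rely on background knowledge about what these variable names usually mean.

No

Backdoor paths from Conversion to BrandLoyalty (paths whose first edge points into Conversion):
  P1: Conversion <- PriorPurchase -> BrandLoyalty
Condition 1 (no descendant of Conversion in the set): FAILS — WebVisits is a descendant of Conversion.
Condition 2 (every backdoor path blocked by {PriorPurchase, WebVisits}):
  P1: blocked at fork node PriorPurchase ∈ conditioning set.
{PriorPurchase, WebVisits} does not satisfy the backdoor criterion.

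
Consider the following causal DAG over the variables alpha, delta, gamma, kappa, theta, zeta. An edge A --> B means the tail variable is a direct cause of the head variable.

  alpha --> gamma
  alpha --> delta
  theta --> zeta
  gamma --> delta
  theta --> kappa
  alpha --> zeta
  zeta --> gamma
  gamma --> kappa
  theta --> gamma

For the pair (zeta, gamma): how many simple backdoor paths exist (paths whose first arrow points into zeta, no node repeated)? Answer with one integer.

A backdoor path from zeta to gamma is any simple undirected path whose first edge points into zeta (i.e. leaves zeta via a parent).
Parents of zeta: {alpha, theta}.
Enumerating:
  P1: zeta <- theta -> gamma
  P2: zeta <- theta -> kappa <- gamma
  P3: zeta <- alpha -> gamma
  P4: zeta <- alpha -> delta <- gamma
That exhausts the simple backdoor paths. Count: 4.

4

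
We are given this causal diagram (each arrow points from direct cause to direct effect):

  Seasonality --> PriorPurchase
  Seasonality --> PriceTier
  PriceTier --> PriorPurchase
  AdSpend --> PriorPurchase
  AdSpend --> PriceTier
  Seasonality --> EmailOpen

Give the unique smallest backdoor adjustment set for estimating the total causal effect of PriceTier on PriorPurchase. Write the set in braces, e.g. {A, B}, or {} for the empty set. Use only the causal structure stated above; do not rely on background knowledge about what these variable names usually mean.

Variables eligible for adjustment (non-descendants of PriceTier, excluding PriceTier and PriorPurchase): {AdSpend, EmailOpen, Seasonality}.
Backdoor paths from PriceTier to PriorPurchase:
  P1: PriceTier <- Seasonality -> PriorPurchase
  P2: PriceTier <- AdSpend -> PriorPurchase
The empty set is not sufficient: P1 (PriceTier <- Seasonality -> PriorPurchase) has no collider blocking it and no conditioned non-collider, so it is open.
Try {AdSpend, Seasonality}:
  P1: blocked at fork node Seasonality ∈ conditioning set.
  P2: blocked at fork node AdSpend ∈ conditioning set.
{AdSpend, Seasonality} contains no descendant of PriceTier and blocks every backdoor path.
Every element of {AdSpend, Seasonality} is needed (dropping AdSpend leaves P2 open; dropping Seasonality leaves P1 open), so no proper subset is valid.
Among all size-2 subsets of the eligible variables, only {AdSpend, Seasonality} blocks every backdoor path, so it is the unique smallest valid adjustment set.

{AdSpend, Seasonality}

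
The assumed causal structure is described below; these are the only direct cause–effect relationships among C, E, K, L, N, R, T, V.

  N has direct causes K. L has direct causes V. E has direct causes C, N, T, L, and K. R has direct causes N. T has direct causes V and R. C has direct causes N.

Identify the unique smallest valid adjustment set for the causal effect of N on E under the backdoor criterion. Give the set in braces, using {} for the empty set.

{K}

Variables eligible for adjustment (non-descendants of N, excluding N and E): {K, L, V}.
Backdoor paths from N to E:
  P1: N <- K -> E
The empty set is not sufficient: P1 (N <- K -> E) has no collider blocking it and no conditioned non-collider, so it is open.
Try {K}:
  P1: blocked at fork node K ∈ conditioning set.
{K} contains no descendant of N and blocks every backdoor path.
No other singleton works — e.g. {V} leaves P1 open — so {K} is the unique smallest valid adjustment set.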